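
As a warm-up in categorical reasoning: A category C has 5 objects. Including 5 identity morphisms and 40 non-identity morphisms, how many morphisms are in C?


Each object has an identity morphism, giving 5 identities.
Adding the 40 non-identity morphisms:
Total = 5 + 40 = 45

45


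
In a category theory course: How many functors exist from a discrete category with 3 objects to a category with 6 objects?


A functor from a discrete category C to D is determined by
where each object maps. Each of the 3 objects of C can map
to any of the 6 objects of D independently.
Number of functors = 6^3 = 216

216


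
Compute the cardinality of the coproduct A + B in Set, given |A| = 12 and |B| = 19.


In Set, the coproduct A + B is the disjoint union.
|A + B| = |A| + |B| = 12 + 19 = 31

31


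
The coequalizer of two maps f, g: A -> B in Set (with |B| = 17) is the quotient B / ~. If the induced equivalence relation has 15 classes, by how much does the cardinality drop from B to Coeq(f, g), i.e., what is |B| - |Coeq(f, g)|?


The coequalizer Coeq(f, g) = B / ~ has one element per equivalence class.
|B| = 17, |Coeq(f, g)| = 15.
|B| - |Coeq(f, g)| = 17 - 15 = 2.

2


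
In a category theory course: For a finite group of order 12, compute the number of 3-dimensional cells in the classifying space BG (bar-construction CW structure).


In the bar-construction CW model of BG, the n-cells are indexed by
n-tuples [g_1|...|g_n] of non-identity elements of G (degenerate
simplices with some g_i = e do not contribute cells), so there are
(|G| - 1)^n n-cells.
For dim = 3 with |G| = 12:
cells = (12 - 1)^3 = 11^3 = 1331

1331


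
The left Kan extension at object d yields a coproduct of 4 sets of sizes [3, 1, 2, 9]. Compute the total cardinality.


Pointwise, the left Kan extension (Lan_F H)(d) is the colimit, indexed
by the comma category (F downarrow d), of H composed with the
projection (F downarrow d) -> C. Here that colimit is given
as a coproduct (disjoint union) of sets, so its cardinality is the
sum of the sizes of the summands.
Coproduct of sets with sizes: 3 + 1 + 2 + 9
= 15

15


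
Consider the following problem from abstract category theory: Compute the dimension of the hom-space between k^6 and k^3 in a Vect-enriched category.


In Vect-enriched categories, Hom(k^n, k^m) is the space of m x n matrices.
dim(Hom(k^6, k^3)) = 3 * 6 = 18

18


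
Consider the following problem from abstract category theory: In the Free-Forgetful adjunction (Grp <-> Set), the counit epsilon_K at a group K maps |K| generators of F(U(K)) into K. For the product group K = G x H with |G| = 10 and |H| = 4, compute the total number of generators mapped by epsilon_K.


The counit epsilon_K: F(U(K)) -> K of the Free-Forgetful adjunction
maps |K| generators of F(U(K)) into K. For K = G x H (the product group),
|G x H| = |G| * |H|.
Total generators mapped = 10 * 4 = 40.

40


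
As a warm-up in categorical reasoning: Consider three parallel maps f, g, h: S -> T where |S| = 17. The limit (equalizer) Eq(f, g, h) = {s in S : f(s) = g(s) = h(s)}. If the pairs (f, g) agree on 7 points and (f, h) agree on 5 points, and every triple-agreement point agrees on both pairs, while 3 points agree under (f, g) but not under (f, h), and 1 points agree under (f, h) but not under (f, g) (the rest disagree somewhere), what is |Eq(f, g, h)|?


Eq(f, g, h) is the triple-agreement set: points in S where all three
maps take the same value. Using inclusion-exclusion on the pairwise data:
Pair (f, g) agrees on 7 points; pair (f, h) on 5 points.
Points agreeing under (f, g) but not (f, h) = 3; under (f, h) but not (f, g) = 1.
Triple-agreement = agreement-in-(f, g) minus points that agree under (f, g) but not (f, h):
|Eq(f, g, h)| = 7 - 3 = 4
(cross-check via (f, h): 5 - 1 = 4.)

4


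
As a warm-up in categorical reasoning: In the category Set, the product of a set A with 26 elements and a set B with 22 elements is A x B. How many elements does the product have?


In Set, the product A x B is the Cartesian product.
By the universal property, |A x B| = |A| * |B|.
|A x B| = 26 * 22 = 572

572


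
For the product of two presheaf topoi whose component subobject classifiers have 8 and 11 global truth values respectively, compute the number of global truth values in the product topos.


In a product of presheaf topoi E_1 x E_2, the subobject classifier
is Omega = Omega_1 x Omega_2 (componentwise), so
|Omega(top)| = |Omega_1(top_1)| * |Omega_2(top_2)|.
= 8 * 11 = 88.

88


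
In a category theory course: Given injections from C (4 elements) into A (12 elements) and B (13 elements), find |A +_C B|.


The pushout A +_C B identifies the images of C in A and B.
|A +_C B| = |A| + |B| - |C| (for injections).
= 12 + 13 - 4 = 21

21


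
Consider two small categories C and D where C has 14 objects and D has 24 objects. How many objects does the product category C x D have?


The product category C x D has objects that are pairs (c, d).
Number of pairs = |Ob(C)| * |Ob(D)| = 14 * 24 = 336

336


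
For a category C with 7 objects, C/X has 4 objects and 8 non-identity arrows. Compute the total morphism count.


In the slice category C/X, objects are morphisms to X.
Identity morphisms: 4 (one per object of C/X).
Non-identity morphisms: 8.
Total = 4 + 8 = 12

12


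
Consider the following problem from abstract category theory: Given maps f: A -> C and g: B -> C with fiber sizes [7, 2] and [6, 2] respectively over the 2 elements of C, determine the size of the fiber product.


The pullback A x_C B consists of pairs (a, b) with f(a) = g(b).
For each element c in C, the fiber product has |f^-1(c)| * |g^-1(c)| elements.
Summing over C: 7 * 6 + 2 * 2
= 42 + 4 = 46

46


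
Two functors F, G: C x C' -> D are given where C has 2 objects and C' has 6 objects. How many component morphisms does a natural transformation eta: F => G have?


A natural transformation eta: F => G assigns one component morphism per
object of the domain category.
The domain is the product category C x C', so
|Ob(C x C')| = |Ob(C)| * |Ob(C')| = 2 * 6 = 12.
Therefore eta has 12 component morphisms.

12


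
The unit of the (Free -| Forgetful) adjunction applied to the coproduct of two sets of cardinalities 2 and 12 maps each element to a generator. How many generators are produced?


The unit eta_X: X -> U(F(X)) of the Free-Forgetful adjunction
maps each element of X to a generator of F(X). For X = S + T (disjoint
union in Set), |S + T| = |S| + |T|.
Total mappings = 2 + 12 = 14.

14


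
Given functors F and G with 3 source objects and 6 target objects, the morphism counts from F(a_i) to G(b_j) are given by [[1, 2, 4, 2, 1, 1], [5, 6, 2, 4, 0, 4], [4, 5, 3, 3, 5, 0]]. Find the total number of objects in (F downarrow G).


Objects of (F downarrow G) are triples (a, b, h: F(a)->G(b)).
The count equals the sum of all entries in the hom-matrix.
sum(row 0) = 11
sum(row 1) = 21
sum(row 2) = 20
Grand total = 52

52


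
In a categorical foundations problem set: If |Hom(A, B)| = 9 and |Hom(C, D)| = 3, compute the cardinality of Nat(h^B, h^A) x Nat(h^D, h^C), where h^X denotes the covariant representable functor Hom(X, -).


By the Yoneda lemma, Nat(h^B, h^A) is isomorphic to Hom(A, B),
so |Nat(h^B, h^A)| = |Hom(A, B)| and |Nat(h^D, h^C)| = |Hom(C, D)|.
|Hom(A, B)| = 9, |Hom(C, D)| = 3.
|Nat(h^B, h^A) x Nat(h^D, h^C)| = 9 * 3 = 27

27


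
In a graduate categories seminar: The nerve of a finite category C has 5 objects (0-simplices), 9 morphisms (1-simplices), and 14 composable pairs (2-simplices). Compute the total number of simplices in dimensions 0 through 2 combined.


The 2-skeleton of the nerve N(C) consists of simplices in dimensions 0, 1, 2:
  |N(C)_0| = 5 (objects)
  |N(C)_1| = 9 (morphisms)
  |N(C)_2| = 14 (composable pairs)
Total = 5 + 9 + 14 = 28

28


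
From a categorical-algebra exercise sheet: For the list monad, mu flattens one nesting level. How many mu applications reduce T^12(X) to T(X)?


Each application of mu: T^2 -> T removes one layer of nesting.
Starting at depth 12 (i.e., T^12(X)), we need to reach T(X).
Number of mu applications = 12 - 1 = 11

11


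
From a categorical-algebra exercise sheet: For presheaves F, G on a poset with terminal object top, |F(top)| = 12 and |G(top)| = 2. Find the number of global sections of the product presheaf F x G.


Global sections of a presheaf on a poset with terminal top satisfy
Gamma(H) ~ H(top). Presheaves admit pointwise products, so
(F x G)(top) = F(top) x G(top) (Cartesian product).
|Gamma(F x G)| = |F(top)| * |G(top)| = 12 * 2 = 24.

24


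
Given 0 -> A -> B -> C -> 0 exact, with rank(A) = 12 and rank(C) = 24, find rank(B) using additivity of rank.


For a short exact sequence 0 -> A -> B -> C -> 0,
rank is additive: rank(B) = rank(A) + rank(C).
rank(B) = 12 + 24 = 36

36


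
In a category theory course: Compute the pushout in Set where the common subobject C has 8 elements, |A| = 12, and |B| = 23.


The pushout A +_C B identifies the images of C in A and B.
|A +_C B| = |A| + |B| - |C| (for injections).
= 12 + 23 - 8 = 27

27


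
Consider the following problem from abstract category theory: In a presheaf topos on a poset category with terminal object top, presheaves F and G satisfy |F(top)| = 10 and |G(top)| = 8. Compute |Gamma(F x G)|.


Global sections of a presheaf on a poset with terminal top satisfy
Gamma(H) ~ H(top). Presheaves admit pointwise products, so
(F x G)(top) = F(top) x G(top) (Cartesian product).
|Gamma(F x G)| = |F(top)| * |G(top)| = 10 * 8 = 80.

80


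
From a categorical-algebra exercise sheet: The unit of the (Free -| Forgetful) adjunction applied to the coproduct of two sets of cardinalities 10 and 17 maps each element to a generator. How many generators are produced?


The unit eta_X: X -> U(F(X)) of the Free-Forgetful adjunction
maps each element of X to a generator of F(X). For X = S + T (disjoint
union in Set), |S + T| = |S| + |T|.
Total mappings = 10 + 17 = 27.

27


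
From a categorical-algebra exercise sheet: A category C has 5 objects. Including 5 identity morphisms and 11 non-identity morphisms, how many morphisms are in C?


Each object has an identity morphism, giving 5 identities.
Adding the 11 non-identity morphisms:
Total = 5 + 11 = 16

16


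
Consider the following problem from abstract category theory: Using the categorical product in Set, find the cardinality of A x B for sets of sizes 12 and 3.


In Set, the product A x B is the Cartesian product.
By the universal property, |A x B| = |A| * |B|.
|A x B| = 12 * 3 = 36

36


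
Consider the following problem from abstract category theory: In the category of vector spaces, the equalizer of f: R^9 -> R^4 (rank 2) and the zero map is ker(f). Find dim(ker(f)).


The equalizer of f and the zero map is ker(f).
By the rank-nullity theorem: dim(ker(f)) = dim(domain) - rank(f).
dim(ker(f)) = 9 - 2 = 7

7


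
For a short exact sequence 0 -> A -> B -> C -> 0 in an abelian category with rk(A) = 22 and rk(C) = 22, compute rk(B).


For a short exact sequence 0 -> A -> B -> C -> 0,
rank is additive: rank(B) = rank(A) + rank(C).
rank(B) = 22 + 22 = 44

44


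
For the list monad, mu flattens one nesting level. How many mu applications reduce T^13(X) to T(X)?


Each application of mu: T^2 -> T removes one layer of nesting.
Starting at depth 13 (i.e., T^13(X)), we need to reach T(X).
Number of mu applications = 13 - 1 = 12

12


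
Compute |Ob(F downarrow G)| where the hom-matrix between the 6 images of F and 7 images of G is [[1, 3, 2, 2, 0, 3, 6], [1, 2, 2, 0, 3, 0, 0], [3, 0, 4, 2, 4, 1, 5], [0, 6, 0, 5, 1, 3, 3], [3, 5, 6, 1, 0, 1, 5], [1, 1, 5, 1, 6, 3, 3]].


Objects of (F downarrow G) are triples (a, b, h: F(a)->G(b)).
The count equals the sum of all entries in the hom-matrix.
sum(row 0) = 17
sum(row 1) = 8
sum(row 2) = 19
sum(row 3) = 18
sum(row 4) = 21
sum(row 5) = 20
Grand total = 103

103


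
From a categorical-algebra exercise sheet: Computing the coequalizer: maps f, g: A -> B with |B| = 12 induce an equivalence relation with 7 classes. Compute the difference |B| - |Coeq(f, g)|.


The coequalizer Coeq(f, g) = B / ~ has one element per equivalence class.
|B| = 12, |Coeq(f, g)| = 7.
|B| - |Coeq(f, g)| = 12 - 7 = 5.

5


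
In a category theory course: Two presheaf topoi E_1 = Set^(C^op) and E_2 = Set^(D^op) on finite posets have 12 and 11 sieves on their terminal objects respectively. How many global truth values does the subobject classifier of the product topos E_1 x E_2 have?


In a product of presheaf topoi E_1 x E_2, the subobject classifier
is Omega = Omega_1 x Omega_2 (componentwise), so
|Omega(top)| = |Omega_1(top_1)| * |Omega_2(top_2)|.
= 12 * 11 = 132.

132


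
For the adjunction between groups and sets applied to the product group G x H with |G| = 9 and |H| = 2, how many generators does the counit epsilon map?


The counit epsilon_K: F(U(K)) -> K of the Free-Forgetful adjunction
maps |K| generators of F(U(K)) into K. For K = G x H (the product group),
|G x H| = |G| * |H|.
Total generators mapped = 9 * 2 = 18.

18


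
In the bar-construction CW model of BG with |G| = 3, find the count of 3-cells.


In the bar-construction CW model of BG, the n-cells are indexed by
n-tuples [g_1|...|g_n] of non-identity elements of G (degenerate
simplices with some g_i = e do not contribute cells), so there are
(|G| - 1)^n n-cells.
For dim = 3 with |G| = 3:
cells = (3 - 1)^3 = 2^3 = 8

8


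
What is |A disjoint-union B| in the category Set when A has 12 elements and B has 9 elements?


In Set, the coproduct A + B is the disjoint union.
|A + B| = |A| + |B| = 12 + 9 = 21

21


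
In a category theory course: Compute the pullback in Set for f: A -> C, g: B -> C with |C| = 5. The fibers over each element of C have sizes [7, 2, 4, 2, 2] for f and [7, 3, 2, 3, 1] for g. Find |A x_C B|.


The pullback A x_C B consists of pairs (a, b) with f(a) = g(b).
For each element c in C, the fiber product has |f^-1(c)| * |g^-1(c)| elements.
Summing over C: 7 * 7 + 2 * 3 + 4 * 2 + 2 * 3 + 2 * 1
= 49 + 6 + 8 + 6 + 2 = 71

71


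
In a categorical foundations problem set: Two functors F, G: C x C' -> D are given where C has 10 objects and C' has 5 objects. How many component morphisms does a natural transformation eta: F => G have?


A natural transformation eta: F => G assigns one component morphism per
object of the domain category.
The domain is the product category C x C', so
|Ob(C x C')| = |Ob(C)| * |Ob(C')| = 10 * 5 = 50.
Therefore eta has 50 component morphisms.

50


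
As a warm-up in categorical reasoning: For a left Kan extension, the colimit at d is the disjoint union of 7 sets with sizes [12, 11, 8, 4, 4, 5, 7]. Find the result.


Pointwise, the left Kan extension (Lan_F H)(d) is the colimit, indexed
by the comma category (F downarrow d), of H composed with the
projection (F downarrow d) -> C. Here that colimit is given
as a coproduct (disjoint union) of sets, so its cardinality is the
sum of the sizes of the summands.
Coproduct of sets with sizes: 12 + 11 + 8 + 4 + 4 + 5 + 7
= 51

51


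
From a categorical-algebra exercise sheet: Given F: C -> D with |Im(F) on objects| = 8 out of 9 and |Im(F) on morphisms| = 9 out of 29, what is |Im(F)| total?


The image of F consists of distinct objects and distinct morphisms.
|Im(F)| on objects = 8
|Im(F)| on morphisms = 9
Total image cardinality = 8 + 9 = 17

17


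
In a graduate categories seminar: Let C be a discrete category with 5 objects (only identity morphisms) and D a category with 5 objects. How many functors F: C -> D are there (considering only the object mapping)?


A functor from a discrete category C to D is determined by
where each object maps. Each of the 5 objects of C can map
to any of the 5 objects of D independently.
Number of functors = 5^5 = 3125

3125


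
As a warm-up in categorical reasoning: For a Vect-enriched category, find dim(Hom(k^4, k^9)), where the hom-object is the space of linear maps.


In Vect-enriched categories, Hom(k^n, k^m) is the space of m x n matrices.
dim(Hom(k^4, k^9)) = 9 * 4 = 36

36


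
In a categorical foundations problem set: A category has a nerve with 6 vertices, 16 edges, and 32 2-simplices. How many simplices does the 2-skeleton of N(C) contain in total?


The 2-skeleton of the nerve N(C) consists of simplices in dimensions 0, 1, 2:
  |N(C)_0| = 6 (objects)
  |N(C)_1| = 16 (morphisms)
  |N(C)_2| = 32 (composable pairs)
Total = 6 + 16 + 32 = 54

54


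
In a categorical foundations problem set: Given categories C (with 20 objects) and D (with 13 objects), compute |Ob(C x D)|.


The product category C x D has objects that are pairs (c, d).
Number of pairs = |Ob(C)| * |Ob(D)| = 20 * 13 = 260

260


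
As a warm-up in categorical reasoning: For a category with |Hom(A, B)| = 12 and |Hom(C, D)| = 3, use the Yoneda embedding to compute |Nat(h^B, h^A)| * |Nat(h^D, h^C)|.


By the Yoneda lemma, Nat(h^B, h^A) is isomorphic to Hom(A, B),
so |Nat(h^B, h^A)| = |Hom(A, B)| and |Nat(h^D, h^C)| = |Hom(C, D)|.
|Hom(A, B)| = 12, |Hom(C, D)| = 3.
|Nat(h^B, h^A) x Nat(h^D, h^C)| = 12 * 3 = 36

36


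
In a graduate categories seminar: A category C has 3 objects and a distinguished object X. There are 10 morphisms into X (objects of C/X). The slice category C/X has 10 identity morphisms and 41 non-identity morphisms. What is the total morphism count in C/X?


In the slice category C/X, objects are morphisms to X.
Identity morphisms: 10 (one per object of C/X).
Non-identity morphisms: 41.
Total = 10 + 41 = 51

51


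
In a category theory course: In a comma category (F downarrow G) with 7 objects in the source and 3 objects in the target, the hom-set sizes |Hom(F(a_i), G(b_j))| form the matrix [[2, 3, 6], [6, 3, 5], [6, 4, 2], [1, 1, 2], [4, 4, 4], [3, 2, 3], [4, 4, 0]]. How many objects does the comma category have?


Objects of (F downarrow G) are triples (a, b, h: F(a)->G(b)).
The count equals the sum of all entries in the hom-matrix.
sum(row 0) = 11
sum(row 1) = 14
sum(row 2) = 12
sum(row 3) = 4
sum(row 4) = 12
sum(row 5) = 8
sum(row 6) = 8
Grand total = 69

69


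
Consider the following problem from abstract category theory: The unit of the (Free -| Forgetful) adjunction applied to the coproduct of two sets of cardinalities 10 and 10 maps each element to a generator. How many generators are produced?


The unit eta_X: X -> U(F(X)) of the Free-Forgetful adjunction
maps each element of X to a generator of F(X). For X = S + T (disjoint
union in Set), |S + T| = |S| + |T|.
Total mappings = 10 + 10 = 20.

20


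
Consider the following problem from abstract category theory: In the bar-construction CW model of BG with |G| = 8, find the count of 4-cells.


In the bar-construction CW model of BG, the n-cells are indexed by
n-tuples [g_1|...|g_n] of non-identity elements of G (degenerate
simplices with some g_i = e do not contribute cells), so there are
(|G| - 1)^n n-cells.
For dim = 4 with |G| = 8:
cells = (8 - 1)^4 = 7^4 = 2401

2401


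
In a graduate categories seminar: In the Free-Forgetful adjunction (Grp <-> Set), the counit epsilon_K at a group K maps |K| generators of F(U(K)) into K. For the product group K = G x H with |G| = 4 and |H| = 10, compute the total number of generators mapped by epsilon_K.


The counit epsilon_K: F(U(K)) -> K of the Free-Forgetful adjunction
maps |K| generators of F(U(K)) into K. For K = G x H (the product group),
|G x H| = |G| * |H|.
Total generators mapped = 4 * 10 = 40.

40


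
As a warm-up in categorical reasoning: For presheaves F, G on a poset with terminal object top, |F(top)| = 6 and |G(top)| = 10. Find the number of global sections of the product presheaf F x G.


Global sections of a presheaf on a poset with terminal top satisfy
Gamma(H) ~ H(top). Presheaves admit pointwise products, so
(F x G)(top) = F(top) x G(top) (Cartesian product).
|Gamma(F x G)| = |F(top)| * |G(top)| = 6 * 10 = 60.

60


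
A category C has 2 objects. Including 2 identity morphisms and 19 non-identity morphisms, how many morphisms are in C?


Each object has an identity morphism, giving 2 identities.
Adding the 19 non-identity morphisms:
Total = 2 + 19 = 21

21


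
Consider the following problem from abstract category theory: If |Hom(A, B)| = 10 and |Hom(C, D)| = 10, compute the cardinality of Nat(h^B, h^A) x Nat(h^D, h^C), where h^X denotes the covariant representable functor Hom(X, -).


By the Yoneda lemma, Nat(h^B, h^A) is isomorphic to Hom(A, B),
so |Nat(h^B, h^A)| = |Hom(A, B)| and |Nat(h^D, h^C)| = |Hom(C, D)|.
|Hom(A, B)| = 10, |Hom(C, D)| = 10.
|Nat(h^B, h^A) x Nat(h^D, h^C)| = 10 * 10 = 100

100


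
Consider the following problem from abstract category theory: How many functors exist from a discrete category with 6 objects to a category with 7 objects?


A functor from a discrete category C to D is determined by
where each object maps. Each of the 6 objects of C can map
to any of the 7 objects of D independently.
Number of functors = 7^6 = 117649

117649


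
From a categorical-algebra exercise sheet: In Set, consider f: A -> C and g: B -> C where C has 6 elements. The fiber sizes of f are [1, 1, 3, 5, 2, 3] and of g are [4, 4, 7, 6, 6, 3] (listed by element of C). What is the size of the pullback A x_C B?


The pullback A x_C B consists of pairs (a, b) with f(a) = g(b).
For each element c in C, the fiber product has |f^-1(c)| * |g^-1(c)| elements.
Summing over C: 1 * 4 + 1 * 4 + 3 * 7 + 5 * 6 + 2 * 6 + 3 * 3
= 4 + 4 + 21 + 30 + 12 + 9 = 80

80


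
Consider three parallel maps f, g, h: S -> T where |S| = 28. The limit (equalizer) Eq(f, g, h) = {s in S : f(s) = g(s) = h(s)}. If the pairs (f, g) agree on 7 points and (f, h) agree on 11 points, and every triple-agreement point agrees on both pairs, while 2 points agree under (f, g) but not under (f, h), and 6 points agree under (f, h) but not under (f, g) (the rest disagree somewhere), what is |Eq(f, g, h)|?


Eq(f, g, h) is the triple-agreement set: points in S where all three
maps take the same value. Using inclusion-exclusion on the pairwise data:
Pair (f, g) agrees on 7 points; pair (f, h) on 11 points.
Points agreeing under (f, g) but not (f, h) = 2; under (f, h) but not (f, g) = 6.
Triple-agreement = agreement-in-(f, g) minus points that agree under (f, g) but not (f, h):
|Eq(f, g, h)| = 7 - 2 = 5
(cross-check via (f, h): 11 - 6 = 5.)

5


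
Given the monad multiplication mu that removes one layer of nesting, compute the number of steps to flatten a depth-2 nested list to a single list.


Each application of mu: T^2 -> T removes one layer of nesting.
Starting at depth 2 (i.e., T^2(X)), we need to reach T(X).
Number of mu applications = 2 - 1 = 1

1


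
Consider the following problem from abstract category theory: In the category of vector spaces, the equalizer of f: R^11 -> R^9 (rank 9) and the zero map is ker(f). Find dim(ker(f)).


The equalizer of f and the zero map is ker(f).
By the rank-nullity theorem: dim(ker(f)) = dim(domain) - rank(f).
dim(ker(f)) = 11 - 9 = 2

2


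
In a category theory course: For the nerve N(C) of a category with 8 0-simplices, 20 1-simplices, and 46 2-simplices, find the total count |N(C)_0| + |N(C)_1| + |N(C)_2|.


The 2-skeleton of the nerve N(C) consists of simplices in dimensions 0, 1, 2:
  |N(C)_0| = 8 (objects)
  |N(C)_1| = 20 (morphisms)
  |N(C)_2| = 46 (composable pairs)
Total = 8 + 20 + 46 = 74

74


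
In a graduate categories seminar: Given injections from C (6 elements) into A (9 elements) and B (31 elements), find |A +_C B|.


The pushout A +_C B identifies the images of C in A and B.
|A +_C B| = |A| + |B| - |C| (for injections).
= 9 + 31 - 6 = 34

34


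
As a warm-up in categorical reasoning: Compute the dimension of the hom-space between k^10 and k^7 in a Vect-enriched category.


In Vect-enriched categories, Hom(k^n, k^m) is the space of m x n matrices.
dim(Hom(k^10, k^7)) = 7 * 10 = 70

70


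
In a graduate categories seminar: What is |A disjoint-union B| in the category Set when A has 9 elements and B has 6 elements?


In Set, the coproduct A + B is the disjoint union.
|A + B| = |A| + |B| = 9 + 6 = 15

15


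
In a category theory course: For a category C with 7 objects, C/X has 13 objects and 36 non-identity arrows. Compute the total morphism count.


In the slice category C/X, objects are morphisms to X.
Identity morphisms: 13 (one per object of C/X).
Non-identity morphisms: 36.
Total = 13 + 36 = 49

49


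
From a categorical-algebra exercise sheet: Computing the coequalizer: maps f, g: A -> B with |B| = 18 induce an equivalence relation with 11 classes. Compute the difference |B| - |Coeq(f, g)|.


The coequalizer Coeq(f, g) = B / ~ has one element per equivalence class.
|B| = 18, |Coeq(f, g)| = 11.
|B| - |Coeq(f, g)| = 18 - 11 = 7.

7


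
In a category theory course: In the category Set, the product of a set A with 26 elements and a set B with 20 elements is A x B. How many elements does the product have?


In Set, the product A x B is the Cartesian product.
By the universal property, |A x B| = |A| * |B|.
|A x B| = 26 * 20 = 520

520


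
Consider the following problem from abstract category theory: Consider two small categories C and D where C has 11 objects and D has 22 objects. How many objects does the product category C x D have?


The product category C x D has objects that are pairs (c, d).
Number of pairs = |Ob(C)| * |Ob(D)| = 11 * 22 = 242

242


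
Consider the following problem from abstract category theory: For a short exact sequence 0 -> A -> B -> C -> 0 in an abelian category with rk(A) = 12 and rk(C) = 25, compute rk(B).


For a short exact sequence 0 -> A -> B -> C -> 0,
rank is additive: rank(B) = rank(A) + rank(C).
rank(B) = 12 + 25 = 37

37


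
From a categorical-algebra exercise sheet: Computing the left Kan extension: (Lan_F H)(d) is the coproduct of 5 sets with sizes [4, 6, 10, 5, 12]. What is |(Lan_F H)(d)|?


Pointwise, the left Kan extension (Lan_F H)(d) is the colimit, indexed
by the comma category (F downarrow d), of H composed with the
projection (F downarrow d) -> C. Here that colimit is given
as a coproduct (disjoint union) of sets, so its cardinality is the
sum of the sizes of the summands.
Coproduct of sets with sizes: 4 + 6 + 10 + 5 + 12
= 37

37


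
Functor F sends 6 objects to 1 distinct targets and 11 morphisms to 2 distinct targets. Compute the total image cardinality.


The image of F consists of distinct objects and distinct morphisms.
|Im(F)| on objects = 1
|Im(F)| on morphisms = 2
Total image cardinality = 1 + 2 = 3

3


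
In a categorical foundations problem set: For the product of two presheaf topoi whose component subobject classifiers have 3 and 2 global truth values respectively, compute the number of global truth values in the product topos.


In a product of presheaf topoi E_1 x E_2, the subobject classifier
is Omega = Omega_1 x Omega_2 (componentwise), so
|Omega(top)| = |Omega_1(top_1)| * |Omega_2(top_2)|.
= 3 * 2 = 6.

6


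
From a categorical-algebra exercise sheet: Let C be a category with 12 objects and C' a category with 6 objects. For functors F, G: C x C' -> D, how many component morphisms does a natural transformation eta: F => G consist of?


A natural transformation eta: F => G assigns one component morphism per
object of the domain category.
The domain is the product category C x C', so
|Ob(C x C')| = |Ob(C)| * |Ob(C')| = 12 * 6 = 72.
Therefore eta has 72 component morphisms.

72


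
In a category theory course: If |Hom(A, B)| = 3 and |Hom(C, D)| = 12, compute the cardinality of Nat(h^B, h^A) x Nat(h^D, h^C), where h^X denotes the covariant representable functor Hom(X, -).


By the Yoneda lemma, Nat(h^B, h^A) is isomorphic to Hom(A, B),
so |Nat(h^B, h^A)| = |Hom(A, B)| and |Nat(h^D, h^C)| = |Hom(C, D)|.
|Hom(A, B)| = 3, |Hom(C, D)| = 12.
|Nat(h^B, h^A) x Nat(h^D, h^C)| = 3 * 12 = 36

36


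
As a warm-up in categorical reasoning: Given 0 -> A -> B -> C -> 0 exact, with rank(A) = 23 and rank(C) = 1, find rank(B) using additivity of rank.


For a short exact sequence 0 -> A -> B -> C -> 0,
rank is additive: rank(B) = rank(A) + rank(C).
rank(B) = 23 + 1 = 24

24


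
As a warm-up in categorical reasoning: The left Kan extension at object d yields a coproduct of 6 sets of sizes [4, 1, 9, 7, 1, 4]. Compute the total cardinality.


Pointwise, the left Kan extension (Lan_F H)(d) is the colimit, indexed
by the comma category (F downarrow d), of H composed with the
projection (F downarrow d) -> C. Here that colimit is given
as a coproduct (disjoint union) of sets, so its cardinality is the
sum of the sizes of the summands.
Coproduct of sets with sizes: 4 + 1 + 9 + 7 + 1 + 4
= 26

26


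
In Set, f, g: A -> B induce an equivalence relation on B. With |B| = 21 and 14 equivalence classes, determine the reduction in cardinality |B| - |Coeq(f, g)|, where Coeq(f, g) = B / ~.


The coequalizer Coeq(f, g) = B / ~ has one element per equivalence class.
|B| = 21, |Coeq(f, g)| = 14.
|B| - |Coeq(f, g)| = 21 - 14 = 7.

7


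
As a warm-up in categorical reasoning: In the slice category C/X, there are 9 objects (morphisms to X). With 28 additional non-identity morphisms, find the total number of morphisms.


In the slice category C/X, objects are morphisms to X.
Identity morphisms: 9 (one per object of C/X).
Non-identity morphisms: 28.
Total = 9 + 28 = 37

37


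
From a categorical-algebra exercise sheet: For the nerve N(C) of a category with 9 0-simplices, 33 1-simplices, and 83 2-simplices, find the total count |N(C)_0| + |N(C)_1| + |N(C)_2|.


The 2-skeleton of the nerve N(C) consists of simplices in dimensions 0, 1, 2:
  |N(C)_0| = 9 (objects)
  |N(C)_1| = 33 (morphisms)
  |N(C)_2| = 83 (composable pairs)
Total = 9 + 33 + 83 = 125

125


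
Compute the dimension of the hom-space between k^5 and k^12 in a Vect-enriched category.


In Vect-enriched categories, Hom(k^n, k^m) is the space of m x n matrices.
dim(Hom(k^5, k^12)) = 12 * 5 = 60

60


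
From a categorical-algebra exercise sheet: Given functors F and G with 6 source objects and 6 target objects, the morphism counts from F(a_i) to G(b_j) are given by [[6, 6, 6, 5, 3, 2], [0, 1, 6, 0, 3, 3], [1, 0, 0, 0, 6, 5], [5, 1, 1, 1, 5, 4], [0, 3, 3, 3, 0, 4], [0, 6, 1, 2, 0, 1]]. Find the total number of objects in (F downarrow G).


Objects of (F downarrow G) are triples (a, b, h: F(a)->G(b)).
The count equals the sum of all entries in the hom-matrix.
sum(row 0) = 28
sum(row 1) = 13
sum(row 2) = 12
sum(row 3) = 17
sum(row 4) = 13
sum(row 5) = 10
Grand total = 93

93


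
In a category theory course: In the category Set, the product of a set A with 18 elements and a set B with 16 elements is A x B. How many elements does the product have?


In Set, the product A x B is the Cartesian product.
By the universal property, |A x B| = |A| * |B|.
|A x B| = 18 * 16 = 288

288


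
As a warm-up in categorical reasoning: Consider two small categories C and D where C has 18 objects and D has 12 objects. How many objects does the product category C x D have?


The product category C x D has objects that are pairs (c, d).
Number of pairs = |Ob(C)| * |Ob(D)| = 18 * 12 = 216

216


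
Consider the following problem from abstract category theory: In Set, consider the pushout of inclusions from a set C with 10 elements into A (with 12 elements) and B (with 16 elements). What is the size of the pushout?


The pushout A +_C B identifies the images of C in A and B.
|A +_C B| = |A| + |B| - |C| (for injections).
= 12 + 16 - 10 = 18

18


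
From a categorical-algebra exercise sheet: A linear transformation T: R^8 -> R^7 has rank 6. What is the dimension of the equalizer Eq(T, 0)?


The equalizer of f and the zero map is ker(f).
By the rank-nullity theorem: dim(ker(f)) = dim(domain) - rank(f).
dim(ker(f)) = 8 - 6 = 2

2


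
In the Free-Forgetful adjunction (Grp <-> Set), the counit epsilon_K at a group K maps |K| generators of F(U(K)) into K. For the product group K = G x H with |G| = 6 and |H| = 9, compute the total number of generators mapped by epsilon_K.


The counit epsilon_K: F(U(K)) -> K of the Free-Forgetful adjunction
maps |K| generators of F(U(K)) into K. For K = G x H (the product group),
|G x H| = |G| * |H|.
Total generators mapped = 6 * 9 = 54.

54


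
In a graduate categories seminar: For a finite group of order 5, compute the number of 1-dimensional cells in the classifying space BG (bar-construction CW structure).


In the bar-construction CW model of BG, the n-cells are indexed by
n-tuples [g_1|...|g_n] of non-identity elements of G (degenerate
simplices with some g_i = e do not contribute cells), so there are
(|G| - 1)^n n-cells.
For dim = 1 with |G| = 5:
cells = (5 - 1)^1 = 4^1 = 4

4


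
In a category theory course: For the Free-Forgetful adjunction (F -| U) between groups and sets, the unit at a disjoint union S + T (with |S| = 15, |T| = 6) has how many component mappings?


The unit eta_X: X -> U(F(X)) of the Free-Forgetful adjunction
maps each element of X to a generator of F(X). For X = S + T (disjoint
union in Set), |S + T| = |S| + |T|.
Total mappings = 15 + 6 = 21.

21


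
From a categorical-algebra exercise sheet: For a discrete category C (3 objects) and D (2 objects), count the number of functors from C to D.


A functor from a discrete category C to D is determined by
where each object maps. Each of the 3 objects of C can map
to any of the 2 objects of D independently.
Number of functors = 2^3 = 8

8


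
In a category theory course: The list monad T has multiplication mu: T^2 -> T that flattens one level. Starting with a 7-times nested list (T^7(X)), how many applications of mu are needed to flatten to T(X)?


Each application of mu: T^2 -> T removes one layer of nesting.
Starting at depth 7 (i.e., T^7(X)), we need to reach T(X).
Number of mu applications = 7 - 1 = 6

6


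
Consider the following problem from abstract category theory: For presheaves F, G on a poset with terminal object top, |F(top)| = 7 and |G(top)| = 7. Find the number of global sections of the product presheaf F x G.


Global sections of a presheaf on a poset with terminal top satisfy
Gamma(H) ~ H(top). Presheaves admit pointwise products, so
(F x G)(top) = F(top) x G(top) (Cartesian product).
|Gamma(F x G)| = |F(top)| * |G(top)| = 7 * 7 = 49.

49


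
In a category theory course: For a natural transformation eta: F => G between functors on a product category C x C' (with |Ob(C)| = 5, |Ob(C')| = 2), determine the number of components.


A natural transformation eta: F => G assigns one component morphism per
object of the domain category.
The domain is the product category C x C', so
|Ob(C x C')| = |Ob(C)| * |Ob(C')| = 5 * 2 = 10.
Therefore eta has 10 component morphisms.

10


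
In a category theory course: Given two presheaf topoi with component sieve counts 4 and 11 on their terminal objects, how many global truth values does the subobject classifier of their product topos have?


In a product of presheaf topoi E_1 x E_2, the subobject classifier
is Omega = Omega_1 x Omega_2 (componentwise), so
|Omega(top)| = |Omega_1(top_1)| * |Omega_2(top_2)|.
= 4 * 11 = 44.

44


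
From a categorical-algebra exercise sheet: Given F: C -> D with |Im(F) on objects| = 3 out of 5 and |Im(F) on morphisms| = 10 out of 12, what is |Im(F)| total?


The image of F consists of distinct objects and distinct morphisms.
|Im(F)| on objects = 3
|Im(F)| on morphisms = 10
Total image cardinality = 3 + 10 = 13

13


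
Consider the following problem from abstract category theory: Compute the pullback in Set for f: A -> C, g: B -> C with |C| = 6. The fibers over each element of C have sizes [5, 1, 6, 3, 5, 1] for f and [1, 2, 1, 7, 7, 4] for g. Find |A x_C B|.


The pullback A x_C B consists of pairs (a, b) with f(a) = g(b).
For each element c in C, the fiber product has |f^-1(c)| * |g^-1(c)| elements.
Summing over C: 5 * 1 + 1 * 2 + 6 * 1 + 3 * 7 + 5 * 7 + 1 * 4
= 5 + 2 + 6 + 21 + 35 + 4 = 73

73


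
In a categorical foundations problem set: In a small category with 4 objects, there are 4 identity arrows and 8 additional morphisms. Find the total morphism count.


Each object has an identity morphism, giving 4 identities.
Adding the 8 non-identity morphisms:
Total = 4 + 8 = 12

12


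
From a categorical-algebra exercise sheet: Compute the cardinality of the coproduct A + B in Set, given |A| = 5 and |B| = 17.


In Set, the coproduct A + B is the disjoint union.
|A + B| = |A| + |B| = 5 + 17 = 22

22


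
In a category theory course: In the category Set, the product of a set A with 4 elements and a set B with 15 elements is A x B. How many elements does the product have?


In Set, the product A x B is the Cartesian product.
By the universal property, |A x B| = |A| * |B|.
|A x B| = 4 * 15 = 60

60


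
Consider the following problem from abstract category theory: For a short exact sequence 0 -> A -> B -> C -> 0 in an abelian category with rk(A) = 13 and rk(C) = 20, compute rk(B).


For a short exact sequence 0 -> A -> B -> C -> 0,
rank is additive: rank(B) = rank(A) + rank(C).
rank(B) = 13 + 20 = 33

33


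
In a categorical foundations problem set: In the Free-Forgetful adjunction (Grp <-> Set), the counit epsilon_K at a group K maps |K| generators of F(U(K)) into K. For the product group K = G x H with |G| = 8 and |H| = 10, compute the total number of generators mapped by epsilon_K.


The counit epsilon_K: F(U(K)) -> K of the Free-Forgetful adjunction
maps |K| generators of F(U(K)) into K. For K = G x H (the product group),
|G x H| = |G| * |H|.
Total generators mapped = 8 * 10 = 80.

80


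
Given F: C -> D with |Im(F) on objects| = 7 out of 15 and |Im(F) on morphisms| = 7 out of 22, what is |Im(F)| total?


The image of F consists of distinct objects and distinct morphisms.
|Im(F)| on objects = 7
|Im(F)| on morphisms = 7
Total image cardinality = 7 + 7 = 14

14


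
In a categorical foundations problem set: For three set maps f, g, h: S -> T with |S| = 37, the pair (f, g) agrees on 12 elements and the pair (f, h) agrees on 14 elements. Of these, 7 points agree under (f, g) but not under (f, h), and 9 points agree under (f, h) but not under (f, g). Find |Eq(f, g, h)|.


Eq(f, g, h) is the triple-agreement set: points in S where all three
maps take the same value. Using inclusion-exclusion on the pairwise data:
Pair (f, g) agrees on 12 points; pair (f, h) on 14 points.
Points agreeing under (f, g) but not (f, h) = 7; under (f, h) but not (f, g) = 9.
Triple-agreement = agreement-in-(f, g) minus points that agree under (f, g) but not (f, h):
|Eq(f, g, h)| = 12 - 7 = 5
(cross-check via (f, h): 14 - 9 = 5.)

5


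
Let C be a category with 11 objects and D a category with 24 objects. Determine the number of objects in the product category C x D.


The product category C x D has objects that are pairs (c, d).
Number of pairs = |Ob(C)| * |Ob(D)| = 11 * 24 = 264

264


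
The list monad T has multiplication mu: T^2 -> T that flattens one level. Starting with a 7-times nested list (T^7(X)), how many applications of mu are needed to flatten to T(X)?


Each application of mu: T^2 -> T removes one layer of nesting.
Starting at depth 7 (i.e., T^7(X)), we need to reach T(X).
Number of mu applications = 7 - 1 = 6

6


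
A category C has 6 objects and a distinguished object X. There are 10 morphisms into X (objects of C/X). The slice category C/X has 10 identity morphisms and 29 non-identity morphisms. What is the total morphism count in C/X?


In the slice category C/X, objects are morphisms to X.
Identity morphisms: 10 (one per object of C/X).
Non-identity morphisms: 29.
Total = 10 + 29 = 39

39


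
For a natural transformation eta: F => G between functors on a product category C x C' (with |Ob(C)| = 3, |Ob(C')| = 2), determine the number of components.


A natural transformation eta: F => G assigns one component morphism per
object of the domain category.
The domain is the product category C x C', so
|Ob(C x C')| = |Ob(C)| * |Ob(C')| = 3 * 2 = 6.
Therefore eta has 6 component morphisms.

6
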